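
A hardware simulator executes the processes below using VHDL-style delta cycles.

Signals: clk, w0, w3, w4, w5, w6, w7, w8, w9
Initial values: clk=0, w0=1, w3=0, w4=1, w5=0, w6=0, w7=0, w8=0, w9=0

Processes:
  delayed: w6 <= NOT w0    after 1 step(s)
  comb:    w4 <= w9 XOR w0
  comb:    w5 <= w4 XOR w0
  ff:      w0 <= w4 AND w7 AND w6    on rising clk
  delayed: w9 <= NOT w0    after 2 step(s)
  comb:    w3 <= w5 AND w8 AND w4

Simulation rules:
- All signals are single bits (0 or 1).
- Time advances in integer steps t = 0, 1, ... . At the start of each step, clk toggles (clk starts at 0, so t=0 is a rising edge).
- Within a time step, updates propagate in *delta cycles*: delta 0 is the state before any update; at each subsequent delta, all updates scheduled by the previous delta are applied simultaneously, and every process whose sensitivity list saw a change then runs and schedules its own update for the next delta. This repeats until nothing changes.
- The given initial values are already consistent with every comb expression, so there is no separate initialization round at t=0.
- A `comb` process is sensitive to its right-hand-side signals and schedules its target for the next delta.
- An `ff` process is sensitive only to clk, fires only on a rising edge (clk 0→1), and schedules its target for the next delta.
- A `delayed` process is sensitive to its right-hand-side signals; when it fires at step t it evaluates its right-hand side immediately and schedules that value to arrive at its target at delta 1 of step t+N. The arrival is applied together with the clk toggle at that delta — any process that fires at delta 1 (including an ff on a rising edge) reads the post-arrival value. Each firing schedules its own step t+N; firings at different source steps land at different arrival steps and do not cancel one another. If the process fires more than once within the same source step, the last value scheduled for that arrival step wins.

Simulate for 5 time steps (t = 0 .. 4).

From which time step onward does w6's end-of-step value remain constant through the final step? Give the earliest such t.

1

[bits: w9,w0,w6,w4,clk,w3,w8,w5,w7]
t=0: Δ0=010100000 Δ1=010110000 Δ2=000110000 Δ3=000010010 Δ4=000010000 | 4Δ
t=1: Δ0=000010000 Δ1=001000000 | 1Δ
t=2: Δ0=001000000 Δ1=101010000 Δ2=101110000 Δ3=101110010 | 3Δ
t=3: Δ0=101110010 Δ1=101100010 | 1Δ
t=4: Δ0=101100010 Δ1=101110010 | 1Δ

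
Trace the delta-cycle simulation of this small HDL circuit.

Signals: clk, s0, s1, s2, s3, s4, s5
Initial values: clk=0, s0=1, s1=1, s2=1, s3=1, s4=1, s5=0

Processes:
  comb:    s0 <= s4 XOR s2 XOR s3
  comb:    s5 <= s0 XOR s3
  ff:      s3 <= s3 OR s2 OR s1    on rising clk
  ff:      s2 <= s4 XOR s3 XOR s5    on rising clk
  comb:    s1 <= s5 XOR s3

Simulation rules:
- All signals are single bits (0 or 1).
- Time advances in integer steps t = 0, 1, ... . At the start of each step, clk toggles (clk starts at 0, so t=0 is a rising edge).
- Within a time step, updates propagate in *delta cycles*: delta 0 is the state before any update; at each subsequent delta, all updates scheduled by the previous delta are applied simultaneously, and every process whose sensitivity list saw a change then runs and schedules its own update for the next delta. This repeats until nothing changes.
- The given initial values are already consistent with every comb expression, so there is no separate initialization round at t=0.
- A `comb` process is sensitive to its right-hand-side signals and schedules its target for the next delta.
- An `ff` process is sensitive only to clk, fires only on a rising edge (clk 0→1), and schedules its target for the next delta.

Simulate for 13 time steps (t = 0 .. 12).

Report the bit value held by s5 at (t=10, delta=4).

t=0 Δ0: s0=1 s4=1 s5=0 clk=0 s2=1 s3=1 s1=1
  Δ1: clk:0→1
  Δ2: s2:1→0
  Δ3: s0:1→0
  Δ4: s5:0→1
  Δ5: s1:1→0
  (5Δ to stable)
t=1 Δ0: s0=0 s4=1 s5=1 clk=1 s2=0 s3=1 s1=0
  Δ1: clk:1→0
  (1Δ to stable)
t=2 Δ0: s0=0 s4=1 s5=1 clk=0 s2=0 s3=1 s1=0
  Δ1: clk:0→1
  Δ2: s2:0→1
  Δ3: s0:0→1
  Δ4: s5:1→0
  Δ5: s1:0→1
  (5Δ to stable)
t=3 Δ0: s0=1 s4=1 s5=0 clk=1 s2=1 s3=1 s1=1
  Δ1: clk:1→0
  (1Δ to stable)
t=4 Δ0: s0=1 s4=1 s5=0 clk=0 s2=1 s3=1 s1=1
  Δ1: clk:0→1
  Δ2: s2:1→0
  Δ3: s0:1→0
  Δ4: s5:0→1
  Δ5: s1:1→0
  (5Δ to stable)
t=5 Δ0: s0=0 s4=1 s5=1 clk=1 s2=0 s3=1 s1=0
  Δ1: clk:1→0
  (1Δ to stable)
t=6 Δ0: s0=0 s4=1 s5=1 clk=0 s2=0 s3=1 s1=0
  Δ1: clk:0→1
  Δ2: s2:0→1
  Δ3: s0:0→1
  Δ4: s5:1→0
  Δ5: s1:0→1
  (5Δ to stable)
t=7 Δ0: s0=1 s4=1 s5=0 clk=1 s2=1 s3=1 s1=1
  Δ1: clk:1→0
  (1Δ to stable)
t=8 Δ0: s0=1 s4=1 s5=0 clk=0 s2=1 s3=1 s1=1
  Δ1: clk:0→1
  Δ2: s2:1→0
  Δ3: s0:1→0
  Δ4: s5:0→1
  Δ5: s1:1→0
  (5Δ to stable)
t=9 Δ0: s0=0 s4=1 s5=1 clk=1 s2=0 s3=1 s1=0
  Δ1: clk:1→0
  (1Δ to stable)
t=10 Δ0: s0=0 s4=1 s5=1 clk=0 s2=0 s3=1 s1=0
  Δ1: clk:0→1
  Δ2: s2:0→1
  Δ3: s0:0→1
  Δ4: s5:1→0
  Δ5: s1:0→1
  (5Δ to stable)
t=11 Δ0: s0=1 s4=1 s5=0 clk=1 s2=1 s3=1 s1=1
  Δ1: clk:1→0
  (1Δ to stable)
t=12 Δ0: s0=1 s4=1 s5=0 clk=0 s2=1 s3=1 s1=1
  Δ1: clk:0→1
  Δ2: s2:1→0
  Δ3: s0:1→0
  Δ4: s5:0→1
  Δ5: s1:1→0
  (5Δ to stable)

0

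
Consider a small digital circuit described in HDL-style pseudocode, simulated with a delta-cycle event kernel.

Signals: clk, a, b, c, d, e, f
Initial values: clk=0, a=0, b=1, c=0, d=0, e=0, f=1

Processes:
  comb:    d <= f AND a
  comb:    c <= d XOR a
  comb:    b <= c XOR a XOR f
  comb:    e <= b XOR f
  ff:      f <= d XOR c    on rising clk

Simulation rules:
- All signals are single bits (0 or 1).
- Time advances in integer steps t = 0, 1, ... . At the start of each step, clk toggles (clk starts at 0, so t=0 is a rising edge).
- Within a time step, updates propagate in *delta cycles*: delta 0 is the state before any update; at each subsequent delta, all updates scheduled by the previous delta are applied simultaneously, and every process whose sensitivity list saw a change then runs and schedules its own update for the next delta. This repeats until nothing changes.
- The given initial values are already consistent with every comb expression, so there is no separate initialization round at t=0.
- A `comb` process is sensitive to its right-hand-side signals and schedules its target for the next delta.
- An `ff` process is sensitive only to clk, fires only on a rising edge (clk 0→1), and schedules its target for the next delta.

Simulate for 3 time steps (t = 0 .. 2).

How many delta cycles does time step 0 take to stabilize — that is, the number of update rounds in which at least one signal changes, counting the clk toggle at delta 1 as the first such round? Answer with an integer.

t0.Δ0 f=1 clk=0 c=0 d=0 b=1 a=0 e=0
t0.Δ1 f=1 clk=1 c=0 d=0 b=1 a=0 e=0
t0.Δ2 f=0 clk=1 c=0 d=0 b=1 a=0 e=0
t0.Δ3 f=0 clk=1 c=0 d=0 b=0 a=0 e=1
t0.Δ4 f=0 clk=1 c=0 d=0 b=0 a=0 e=0
t1.Δ0 f=0 clk=1 c=0 d=0 b=0 a=0 e=0
t1.Δ1 f=0 clk=0 c=0 d=0 b=0 a=0 e=0
t2.Δ0 f=0 clk=0 c=0 d=0 b=0 a=0 e=0
t2.Δ1 f=0 clk=1 c=0 d=0 b=0 a=0 e=0

4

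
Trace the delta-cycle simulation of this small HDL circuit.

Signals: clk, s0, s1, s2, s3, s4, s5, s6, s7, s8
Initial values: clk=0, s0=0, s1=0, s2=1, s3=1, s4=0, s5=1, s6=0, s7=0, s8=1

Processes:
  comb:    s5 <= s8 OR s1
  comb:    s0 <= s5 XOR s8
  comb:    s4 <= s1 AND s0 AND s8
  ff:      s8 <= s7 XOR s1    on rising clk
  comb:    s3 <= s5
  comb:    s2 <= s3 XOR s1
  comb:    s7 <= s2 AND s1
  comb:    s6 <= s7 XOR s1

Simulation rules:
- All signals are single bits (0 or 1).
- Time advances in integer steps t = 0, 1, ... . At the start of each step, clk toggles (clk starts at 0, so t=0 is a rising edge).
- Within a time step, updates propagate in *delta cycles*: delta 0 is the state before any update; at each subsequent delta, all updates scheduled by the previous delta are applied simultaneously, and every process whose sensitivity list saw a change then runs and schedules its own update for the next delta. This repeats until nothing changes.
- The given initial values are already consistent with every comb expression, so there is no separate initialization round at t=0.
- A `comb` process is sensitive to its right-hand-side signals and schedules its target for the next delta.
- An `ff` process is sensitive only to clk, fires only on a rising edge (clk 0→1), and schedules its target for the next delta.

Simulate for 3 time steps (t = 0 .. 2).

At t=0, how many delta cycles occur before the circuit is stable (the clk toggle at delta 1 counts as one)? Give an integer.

5

[bits: s1,clk,s5,s8,s2,s7,s3,s6,s4,s0]
t=0: Δ0=0011101000 Δ1=0111101000 Δ2=0110101000 Δ3=0100101001 Δ4=0100100000 Δ5=0100000000 | 5Δ
t=1: Δ0=0100000000 Δ1=0000000000 | 1Δ
t=2: Δ0=0000000000 Δ1=0100000000 | 1Δ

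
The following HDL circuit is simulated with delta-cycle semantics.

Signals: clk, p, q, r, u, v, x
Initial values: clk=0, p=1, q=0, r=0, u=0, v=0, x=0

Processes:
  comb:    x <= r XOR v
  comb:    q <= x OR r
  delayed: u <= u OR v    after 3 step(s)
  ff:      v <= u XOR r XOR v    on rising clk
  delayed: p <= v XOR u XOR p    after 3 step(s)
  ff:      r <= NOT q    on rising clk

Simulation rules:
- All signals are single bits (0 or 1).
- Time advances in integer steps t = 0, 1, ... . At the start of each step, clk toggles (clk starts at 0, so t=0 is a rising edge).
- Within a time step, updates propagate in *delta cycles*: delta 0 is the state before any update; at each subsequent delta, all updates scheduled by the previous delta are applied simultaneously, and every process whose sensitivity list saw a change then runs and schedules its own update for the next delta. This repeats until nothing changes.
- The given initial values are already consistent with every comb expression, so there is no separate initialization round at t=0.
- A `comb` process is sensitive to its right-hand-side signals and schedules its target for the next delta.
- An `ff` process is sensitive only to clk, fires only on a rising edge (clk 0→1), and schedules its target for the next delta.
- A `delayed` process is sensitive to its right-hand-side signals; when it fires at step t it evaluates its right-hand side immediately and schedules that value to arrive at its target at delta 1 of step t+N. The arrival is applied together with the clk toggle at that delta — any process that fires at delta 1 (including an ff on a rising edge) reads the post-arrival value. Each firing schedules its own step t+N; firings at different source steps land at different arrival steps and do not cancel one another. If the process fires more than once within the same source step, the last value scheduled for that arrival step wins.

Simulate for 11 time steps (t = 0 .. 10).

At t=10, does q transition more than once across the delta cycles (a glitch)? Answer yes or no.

yes

[bits: r,p,u,clk,x,v,q]
t=0: Δ0=0100000 Δ1=0101000 Δ2=1101000 Δ3=1101101 | 3Δ
t=1: Δ0=1101101 Δ1=1100101 | 1Δ
t=2: Δ0=1100101 Δ1=1101101 Δ2=0101111 | 2Δ
t=3: Δ0=0101111 Δ1=0100111 | 1Δ
t=4: Δ0=0100111 Δ1=0101111 | 1Δ
t=5: Δ0=0101111 Δ1=0010111 | 1Δ
t=6: Δ0=0010111 Δ1=0011111 Δ2=0011101 Δ3=0011001 Δ4=0011000 | 4Δ
t=7: Δ0=0011000 Δ1=0010000 | 1Δ
t=8: Δ0=0010000 Δ1=0011000 Δ2=1011010 Δ3=1011011 | 3Δ
t=9: Δ0=1011011 Δ1=1110011 | 1Δ
t=10: Δ0=1110011 Δ1=1111011 Δ2=0111011 Δ3=0111110 Δ4=0111111 | 4Δ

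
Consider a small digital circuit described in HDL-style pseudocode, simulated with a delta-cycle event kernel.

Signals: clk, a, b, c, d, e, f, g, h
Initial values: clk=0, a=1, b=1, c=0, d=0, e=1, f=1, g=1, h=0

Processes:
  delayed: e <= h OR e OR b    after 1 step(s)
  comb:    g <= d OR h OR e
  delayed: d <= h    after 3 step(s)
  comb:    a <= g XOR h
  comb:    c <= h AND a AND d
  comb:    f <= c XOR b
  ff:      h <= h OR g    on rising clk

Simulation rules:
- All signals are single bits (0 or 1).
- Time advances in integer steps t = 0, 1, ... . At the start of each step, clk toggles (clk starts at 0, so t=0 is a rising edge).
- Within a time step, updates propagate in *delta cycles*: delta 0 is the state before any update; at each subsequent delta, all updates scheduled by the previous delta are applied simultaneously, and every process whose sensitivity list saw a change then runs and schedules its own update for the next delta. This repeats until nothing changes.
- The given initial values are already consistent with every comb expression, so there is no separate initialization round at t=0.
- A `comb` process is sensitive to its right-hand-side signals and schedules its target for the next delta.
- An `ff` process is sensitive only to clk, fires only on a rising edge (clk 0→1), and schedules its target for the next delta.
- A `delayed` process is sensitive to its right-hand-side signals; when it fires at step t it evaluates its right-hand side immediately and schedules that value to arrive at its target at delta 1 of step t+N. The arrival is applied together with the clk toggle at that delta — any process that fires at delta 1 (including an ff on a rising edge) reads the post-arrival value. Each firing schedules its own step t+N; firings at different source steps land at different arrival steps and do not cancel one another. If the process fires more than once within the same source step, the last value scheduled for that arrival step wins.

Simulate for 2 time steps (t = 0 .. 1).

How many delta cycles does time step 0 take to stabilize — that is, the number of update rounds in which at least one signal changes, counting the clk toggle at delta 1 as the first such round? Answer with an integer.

[bits: clk,g,b,e,d,a,f,c,h]
t=0: Δ0=011101100 Δ1=111101100 Δ2=111101101 Δ3=111100101 | 3Δ
t=1: Δ0=111100101 Δ1=011100101 | 1Δ

3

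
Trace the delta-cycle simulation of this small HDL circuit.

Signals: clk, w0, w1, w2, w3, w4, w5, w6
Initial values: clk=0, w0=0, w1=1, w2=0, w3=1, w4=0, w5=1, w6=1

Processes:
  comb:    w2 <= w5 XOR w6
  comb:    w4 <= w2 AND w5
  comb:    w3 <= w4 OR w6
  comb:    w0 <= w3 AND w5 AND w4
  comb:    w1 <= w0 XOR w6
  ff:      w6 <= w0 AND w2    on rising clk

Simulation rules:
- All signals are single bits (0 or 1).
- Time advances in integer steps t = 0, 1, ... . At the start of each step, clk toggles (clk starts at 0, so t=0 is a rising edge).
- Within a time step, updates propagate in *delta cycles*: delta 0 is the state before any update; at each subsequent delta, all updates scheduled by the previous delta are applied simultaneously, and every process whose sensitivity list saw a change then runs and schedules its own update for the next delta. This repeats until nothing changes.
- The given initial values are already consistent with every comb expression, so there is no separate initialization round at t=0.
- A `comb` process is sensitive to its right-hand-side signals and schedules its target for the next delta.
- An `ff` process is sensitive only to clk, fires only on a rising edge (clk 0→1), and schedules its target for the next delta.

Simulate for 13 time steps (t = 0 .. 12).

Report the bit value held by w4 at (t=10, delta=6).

0

t0.Δ0 clk=0 w5=1 w6=1 w0=0 w2=0 w3=1 w4=0 w1=1
t0.Δ1 clk=1 w5=1 w6=1 w0=0 w2=0 w3=1 w4=0 w1=1
t0.Δ2 clk=1 w5=1 w6=0 w0=0 w2=0 w3=1 w4=0 w1=1
t0.Δ3 clk=1 w5=1 w6=0 w0=0 w2=1 w3=0 w4=0 w1=0
t0.Δ4 clk=1 w5=1 w6=0 w0=0 w2=1 w3=0 w4=1 w1=0
t0.Δ5 clk=1 w5=1 w6=0 w0=0 w2=1 w3=1 w4=1 w1=0
t0.Δ6 clk=1 w5=1 w6=0 w0=1 w2=1 w3=1 w4=1 w1=0
t0.Δ7 clk=1 w5=1 w6=0 w0=1 w2=1 w3=1 w4=1 w1=1
t1.Δ0 clk=1 w5=1 w6=0 w0=1 w2=1 w3=1 w4=1 w1=1
t1.Δ1 clk=0 w5=1 w6=0 w0=1 w2=1 w3=1 w4=1 w1=1
t2.Δ0 clk=0 w5=1 w6=0 w0=1 w2=1 w3=1 w4=1 w1=1
t2.Δ1 clk=1 w5=1 w6=0 w0=1 w2=1 w3=1 w4=1 w1=1
t2.Δ2 clk=1 w5=1 w6=1 w0=1 w2=1 w3=1 w4=1 w1=1
t2.Δ3 clk=1 w5=1 w6=1 w0=1 w2=0 w3=1 w4=1 w1=0
t2.Δ4 clk=1 w5=1 w6=1 w0=1 w2=0 w3=1 w4=0 w1=0
t2.Δ5 clk=1 w5=1 w6=1 w0=0 w2=0 w3=1 w4=0 w1=0
t2.Δ6 clk=1 w5=1 w6=1 w0=0 w2=0 w3=1 w4=0 w1=1
t3.Δ0 clk=1 w5=1 w6=1 w0=0 w2=0 w3=1 w4=0 w1=1
t3.Δ1 clk=0 w5=1 w6=1 w0=0 w2=0 w3=1 w4=0 w1=1
t4.Δ0 clk=0 w5=1 w6=1 w0=0 w2=0 w3=1 w4=0 w1=1
t4.Δ1 clk=1 w5=1 w6=1 w0=0 w2=0 w3=1 w4=0 w1=1
t4.Δ2 clk=1 w5=1 w6=0 w0=0 w2=0 w3=1 w4=0 w1=1
t4.Δ3 clk=1 w5=1 w6=0 w0=0 w2=1 w3=0 w4=0 w1=0
t4.Δ4 clk=1 w5=1 w6=0 w0=0 w2=1 w3=0 w4=1 w1=0
t4.Δ5 clk=1 w5=1 w6=0 w0=0 w2=1 w3=1 w4=1 w1=0
t4.Δ6 clk=1 w5=1 w6=0 w0=1 w2=1 w3=1 w4=1 w1=0
t4.Δ7 clk=1 w5=1 w6=0 w0=1 w2=1 w3=1 w4=1 w1=1
t5.Δ0 clk=1 w5=1 w6=0 w0=1 w2=1 w3=1 w4=1 w1=1
t5.Δ1 clk=0 w5=1 w6=0 w0=1 w2=1 w3=1 w4=1 w1=1
t6.Δ0 clk=0 w5=1 w6=0 w0=1 w2=1 w3=1 w4=1 w1=1
t6.Δ1 clk=1 w5=1 w6=0 w0=1 w2=1 w3=1 w4=1 w1=1
t6.Δ2 clk=1 w5=1 w6=1 w0=1 w2=1 w3=1 w4=1 w1=1
t6.Δ3 clk=1 w5=1 w6=1 w0=1 w2=0 w3=1 w4=1 w1=0
t6.Δ4 clk=1 w5=1 w6=1 w0=1 w2=0 w3=1 w4=0 w1=0
t6.Δ5 clk=1 w5=1 w6=1 w0=0 w2=0 w3=1 w4=0 w1=0
t6.Δ6 clk=1 w5=1 w6=1 w0=0 w2=0 w3=1 w4=0 w1=1
t7.Δ0 clk=1 w5=1 w6=1 w0=0 w2=0 w3=1 w4=0 w1=1
t7.Δ1 clk=0 w5=1 w6=1 w0=0 w2=0 w3=1 w4=0 w1=1
t8.Δ0 clk=0 w5=1 w6=1 w0=0 w2=0 w3=1 w4=0 w1=1
t8.Δ1 clk=1 w5=1 w6=1 w0=0 w2=0 w3=1 w4=0 w1=1
t8.Δ2 clk=1 w5=1 w6=0 w0=0 w2=0 w3=1 w4=0 w1=1
t8.Δ3 clk=1 w5=1 w6=0 w0=0 w2=1 w3=0 w4=0 w1=0
t8.Δ4 clk=1 w5=1 w6=0 w0=0 w2=1 w3=0 w4=1 w1=0
t8.Δ5 clk=1 w5=1 w6=0 w0=0 w2=1 w3=1 w4=1 w1=0
t8.Δ6 clk=1 w5=1 w6=0 w0=1 w2=1 w3=1 w4=1 w1=0
t8.Δ7 clk=1 w5=1 w6=0 w0=1 w2=1 w3=1 w4=1 w1=1
t9.Δ0 clk=1 w5=1 w6=0 w0=1 w2=1 w3=1 w4=1 w1=1
t9.Δ1 clk=0 w5=1 w6=0 w0=1 w2=1 w3=1 w4=1 w1=1
t10.Δ0 clk=0 w5=1 w6=0 w0=1 w2=1 w3=1 w4=1 w1=1
t10.Δ1 clk=1 w5=1 w6=0 w0=1 w2=1 w3=1 w4=1 w1=1
t10.Δ2 clk=1 w5=1 w6=1 w0=1 w2=1 w3=1 w4=1 w1=1
t10.Δ3 clk=1 w5=1 w6=1 w0=1 w2=0 w3=1 w4=1 w1=0
t10.Δ4 clk=1 w5=1 w6=1 w0=1 w2=0 w3=1 w4=0 w1=0
t10.Δ5 clk=1 w5=1 w6=1 w0=0 w2=0 w3=1 w4=0 w1=0
t10.Δ6 clk=1 w5=1 w6=1 w0=0 w2=0 w3=1 w4=0 w1=1
t11.Δ0 clk=1 w5=1 w6=1 w0=0 w2=0 w3=1 w4=0 w1=1
t11.Δ1 clk=0 w5=1 w6=1 w0=0 w2=0 w3=1 w4=0 w1=1
t12.Δ0 clk=0 w5=1 w6=1 w0=0 w2=0 w3=1 w4=0 w1=1
t12.Δ1 clk=1 w5=1 w6=1 w0=0 w2=0 w3=1 w4=0 w1=1
t12.Δ2 clk=1 w5=1 w6=0 w0=0 w2=0 w3=1 w4=0 w1=1
t12.Δ3 clk=1 w5=1 w6=0 w0=0 w2=1 w3=0 w4=0 w1=0
t12.Δ4 clk=1 w5=1 w6=0 w0=0 w2=1 w3=0 w4=1 w1=0
t12.Δ5 clk=1 w5=1 w6=0 w0=0 w2=1 w3=1 w4=1 w1=0
t12.Δ6 clk=1 w5=1 w6=0 w0=1 w2=1 w3=1 w4=1 w1=0
t12.Δ7 clk=1 w5=1 w6=0 w0=1 w2=1 w3=1 w4=1 w1=1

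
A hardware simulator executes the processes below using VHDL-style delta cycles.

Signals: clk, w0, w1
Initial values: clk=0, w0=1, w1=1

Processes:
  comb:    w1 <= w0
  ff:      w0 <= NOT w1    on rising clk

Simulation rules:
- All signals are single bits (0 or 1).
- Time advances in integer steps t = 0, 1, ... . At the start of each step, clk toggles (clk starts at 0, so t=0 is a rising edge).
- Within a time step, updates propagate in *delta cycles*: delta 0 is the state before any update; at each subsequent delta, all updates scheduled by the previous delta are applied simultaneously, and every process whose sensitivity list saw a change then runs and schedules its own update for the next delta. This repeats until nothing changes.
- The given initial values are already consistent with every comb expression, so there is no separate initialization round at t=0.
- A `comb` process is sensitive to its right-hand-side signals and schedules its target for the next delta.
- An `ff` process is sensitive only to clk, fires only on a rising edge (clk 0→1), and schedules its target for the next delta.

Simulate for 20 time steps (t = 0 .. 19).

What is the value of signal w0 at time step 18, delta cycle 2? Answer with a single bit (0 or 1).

[bits: w0,clk,w1]
t=0: Δ0=101 Δ1=111 Δ2=011 Δ3=010 | 3Δ
t=1: Δ0=010 Δ1=000 | 1Δ
t=2: Δ0=000 Δ1=010 Δ2=110 Δ3=111 | 3Δ
t=3: Δ0=111 Δ1=101 | 1Δ
t=4: Δ0=101 Δ1=111 Δ2=011 Δ3=010 | 3Δ
t=5: Δ0=010 Δ1=000 | 1Δ
t=6: Δ0=000 Δ1=010 Δ2=110 Δ3=111 | 3Δ
t=7: Δ0=111 Δ1=101 | 1Δ
t=8: Δ0=101 Δ1=111 Δ2=011 Δ3=010 | 3Δ
t=9: Δ0=010 Δ1=000 | 1Δ
t=10: Δ0=000 Δ1=010 Δ2=110 Δ3=111 | 3Δ
t=11: Δ0=111 Δ1=101 | 1Δ
t=12: Δ0=101 Δ1=111 Δ2=011 Δ3=010 | 3Δ
t=13: Δ0=010 Δ1=000 | 1Δ
t=14: Δ0=000 Δ1=010 Δ2=110 Δ3=111 | 3Δ
t=15: Δ0=111 Δ1=101 | 1Δ
t=16: Δ0=101 Δ1=111 Δ2=011 Δ3=010 | 3Δ
t=17: Δ0=010 Δ1=000 | 1Δ
t=18: Δ0=000 Δ1=010 Δ2=110 Δ3=111 | 3Δ
t=19: Δ0=111 Δ1=101 | 1Δ

1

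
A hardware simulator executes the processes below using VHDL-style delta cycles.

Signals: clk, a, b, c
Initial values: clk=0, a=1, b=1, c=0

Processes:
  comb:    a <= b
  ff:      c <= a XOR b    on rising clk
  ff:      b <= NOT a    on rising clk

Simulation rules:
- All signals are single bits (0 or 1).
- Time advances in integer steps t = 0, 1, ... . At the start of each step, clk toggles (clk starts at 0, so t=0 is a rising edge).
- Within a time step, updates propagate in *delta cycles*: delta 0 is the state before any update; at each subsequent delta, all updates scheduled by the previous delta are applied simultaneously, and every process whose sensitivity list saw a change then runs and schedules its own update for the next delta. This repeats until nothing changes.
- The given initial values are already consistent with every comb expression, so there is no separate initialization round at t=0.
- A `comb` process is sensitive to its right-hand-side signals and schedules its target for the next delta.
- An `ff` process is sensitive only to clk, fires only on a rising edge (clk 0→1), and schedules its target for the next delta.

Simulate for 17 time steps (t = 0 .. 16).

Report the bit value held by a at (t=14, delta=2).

0

t=0 Δ0: a=1 clk=0 c=0 b=1
  Δ1: clk:0→1
  Δ2: b:1→0
  Δ3: a:1→0
  (3Δ to stable)
t=1 Δ0: a=0 clk=1 c=0 b=0
  Δ1: clk:1→0
  (1Δ to stable)
t=2 Δ0: a=0 clk=0 c=0 b=0
  Δ1: clk:0→1
  Δ2: b:0→1
  Δ3: a:0→1
  (3Δ to stable)
t=3 Δ0: a=1 clk=1 c=0 b=1
  Δ1: clk:1→0
  (1Δ to stable)
t=4 Δ0: a=1 clk=0 c=0 b=1
  Δ1: clk:0→1
  Δ2: b:1→0
  Δ3: a:1→0
  (3Δ to stable)
t=5 Δ0: a=0 clk=1 c=0 b=0
  Δ1: clk:1→0
  (1Δ to stable)
t=6 Δ0: a=0 clk=0 c=0 b=0
  Δ1: clk:0→1
  Δ2: b:0→1
  Δ3: a:0→1
  (3Δ to stable)
t=7 Δ0: a=1 clk=1 c=0 b=1
  Δ1: clk:1→0
  (1Δ to stable)
t=8 Δ0: a=1 clk=0 c=0 b=1
  Δ1: clk:0→1
  Δ2: b:1→0
  Δ3: a:1→0
  (3Δ to stable)
t=9 Δ0: a=0 clk=1 c=0 b=0
  Δ1: clk:1→0
  (1Δ to stable)
t=10 Δ0: a=0 clk=0 c=0 b=0
  Δ1: clk:0→1
  Δ2: b:0→1
  Δ3: a:0→1
  (3Δ to stable)
t=11 Δ0: a=1 clk=1 c=0 b=1
  Δ1: clk:1→0
  (1Δ to stable)
t=12 Δ0: a=1 clk=0 c=0 b=1
  Δ1: clk:0→1
  Δ2: b:1→0
  Δ3: a:1→0
  (3Δ to stable)
t=13 Δ0: a=0 clk=1 c=0 b=0
  Δ1: clk:1→0
  (1Δ to stable)
t=14 Δ0: a=0 clk=0 c=0 b=0
  Δ1: clk:0→1
  Δ2: b:0→1
  Δ3: a:0→1
  (3Δ to stable)
t=15 Δ0: a=1 clk=1 c=0 b=1
  Δ1: clk:1→0
  (1Δ to stable)
t=16 Δ0: a=1 clk=0 c=0 b=1
  Δ1: clk:0→1
  Δ2: b:1→0
  Δ3: a:1→0
  (3Δ to stable)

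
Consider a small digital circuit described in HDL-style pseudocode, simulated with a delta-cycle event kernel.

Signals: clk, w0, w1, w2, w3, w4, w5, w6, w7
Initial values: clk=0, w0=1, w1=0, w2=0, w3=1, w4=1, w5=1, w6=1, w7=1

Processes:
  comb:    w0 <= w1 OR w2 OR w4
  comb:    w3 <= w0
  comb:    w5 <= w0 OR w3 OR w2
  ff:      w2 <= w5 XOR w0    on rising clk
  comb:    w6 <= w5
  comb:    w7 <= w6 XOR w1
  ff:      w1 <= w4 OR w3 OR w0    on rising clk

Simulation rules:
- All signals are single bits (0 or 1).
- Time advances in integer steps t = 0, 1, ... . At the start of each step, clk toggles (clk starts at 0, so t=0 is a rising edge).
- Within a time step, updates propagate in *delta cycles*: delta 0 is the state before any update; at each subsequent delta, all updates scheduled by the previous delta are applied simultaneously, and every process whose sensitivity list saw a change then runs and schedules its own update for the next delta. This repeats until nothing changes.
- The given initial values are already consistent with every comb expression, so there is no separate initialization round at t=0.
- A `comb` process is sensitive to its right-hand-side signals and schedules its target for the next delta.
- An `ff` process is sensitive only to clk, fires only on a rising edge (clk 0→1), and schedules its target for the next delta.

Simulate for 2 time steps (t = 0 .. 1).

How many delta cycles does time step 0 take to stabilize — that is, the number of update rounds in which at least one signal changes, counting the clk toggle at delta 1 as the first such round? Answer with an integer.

3

t=0 Δ0: w7=1 w5=1 clk=0 w1=0 w2=0 w6=1 w4=1 w3=1 w0=1
  Δ1: clk:0→1
  Δ2: w1:0→1
  Δ3: w7:1→0
  (3Δ to stable)
t=1 Δ0: w7=0 w5=1 clk=1 w1=1 w2=0 w6=1 w4=1 w3=1 w0=1
  Δ1: clk:1→0
  (1Δ to stable)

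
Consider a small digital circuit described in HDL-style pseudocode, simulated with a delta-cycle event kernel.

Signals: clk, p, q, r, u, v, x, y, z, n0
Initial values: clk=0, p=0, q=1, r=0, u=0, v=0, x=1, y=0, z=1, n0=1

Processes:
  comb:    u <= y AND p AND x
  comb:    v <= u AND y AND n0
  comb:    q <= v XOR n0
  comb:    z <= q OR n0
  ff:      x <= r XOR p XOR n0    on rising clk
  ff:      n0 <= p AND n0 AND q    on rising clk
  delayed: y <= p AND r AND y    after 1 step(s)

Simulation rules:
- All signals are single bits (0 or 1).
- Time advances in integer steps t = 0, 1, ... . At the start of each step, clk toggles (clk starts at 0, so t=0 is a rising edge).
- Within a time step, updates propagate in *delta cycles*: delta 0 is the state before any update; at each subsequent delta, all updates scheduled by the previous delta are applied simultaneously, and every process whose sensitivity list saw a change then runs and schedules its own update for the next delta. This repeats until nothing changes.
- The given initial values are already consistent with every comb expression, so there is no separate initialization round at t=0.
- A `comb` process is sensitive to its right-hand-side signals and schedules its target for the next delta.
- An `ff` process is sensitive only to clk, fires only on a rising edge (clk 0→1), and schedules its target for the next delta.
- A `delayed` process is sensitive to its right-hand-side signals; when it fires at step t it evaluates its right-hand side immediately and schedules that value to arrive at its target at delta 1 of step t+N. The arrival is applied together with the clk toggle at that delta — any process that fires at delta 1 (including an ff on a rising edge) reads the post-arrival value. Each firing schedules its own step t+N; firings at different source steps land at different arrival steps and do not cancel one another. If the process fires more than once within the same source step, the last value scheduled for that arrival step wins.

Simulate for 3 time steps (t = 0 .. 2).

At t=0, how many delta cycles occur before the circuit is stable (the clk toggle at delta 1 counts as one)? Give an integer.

4

[bits: p,z,r,u,n0,v,x,q,clk,y]
t=0: Δ0=0100101100 Δ1=0100101110 Δ2=0100001110 Δ3=0100001010 Δ4=0000001010 | 4Δ
t=1: Δ0=0000001010 Δ1=0000001000 | 1Δ
t=2: Δ0=0000001000 Δ1=0000001010 Δ2=0000000010 | 2Δ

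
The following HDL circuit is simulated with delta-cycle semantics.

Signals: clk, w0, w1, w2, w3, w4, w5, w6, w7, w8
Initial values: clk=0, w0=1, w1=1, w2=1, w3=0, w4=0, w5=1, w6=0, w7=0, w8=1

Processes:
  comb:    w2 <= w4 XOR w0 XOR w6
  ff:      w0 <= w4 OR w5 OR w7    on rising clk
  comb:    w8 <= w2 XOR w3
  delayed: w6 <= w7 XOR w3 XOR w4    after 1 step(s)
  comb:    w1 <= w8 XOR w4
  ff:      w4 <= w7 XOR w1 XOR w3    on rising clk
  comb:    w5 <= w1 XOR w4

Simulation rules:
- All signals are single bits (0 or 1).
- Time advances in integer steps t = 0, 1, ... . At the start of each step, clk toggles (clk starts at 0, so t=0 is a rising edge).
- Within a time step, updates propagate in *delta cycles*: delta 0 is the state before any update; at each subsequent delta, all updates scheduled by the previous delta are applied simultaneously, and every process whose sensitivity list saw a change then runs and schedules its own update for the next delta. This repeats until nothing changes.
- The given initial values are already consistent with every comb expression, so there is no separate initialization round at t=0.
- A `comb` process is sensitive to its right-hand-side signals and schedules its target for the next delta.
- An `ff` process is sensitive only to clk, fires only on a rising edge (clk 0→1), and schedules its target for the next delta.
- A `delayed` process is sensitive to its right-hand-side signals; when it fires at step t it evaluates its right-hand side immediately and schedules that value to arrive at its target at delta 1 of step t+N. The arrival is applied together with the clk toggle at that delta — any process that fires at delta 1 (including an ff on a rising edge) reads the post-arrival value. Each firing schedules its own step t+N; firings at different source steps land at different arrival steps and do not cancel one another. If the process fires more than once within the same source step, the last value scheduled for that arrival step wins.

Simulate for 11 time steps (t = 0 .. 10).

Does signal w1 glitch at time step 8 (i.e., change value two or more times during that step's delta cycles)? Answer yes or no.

t0.Δ0 w5=1 clk=0 w7=0 w4=0 w6=0 w2=1 w8=1 w3=0 w0=1 w1=1
t0.Δ1 w5=1 clk=1 w7=0 w4=0 w6=0 w2=1 w8=1 w3=0 w0=1 w1=1
t0.Δ2 w5=1 clk=1 w7=0 w4=1 w6=0 w2=1 w8=1 w3=0 w0=1 w1=1
t0.Δ3 w5=0 clk=1 w7=0 w4=1 w6=0 w2=0 w8=1 w3=0 w0=1 w1=0
t0.Δ4 w5=1 clk=1 w7=0 w4=1 w6=0 w2=0 w8=0 w3=0 w0=1 w1=0
t0.Δ5 w5=1 clk=1 w7=0 w4=1 w6=0 w2=0 w8=0 w3=0 w0=1 w1=1
t0.Δ6 w5=0 clk=1 w7=0 w4=1 w6=0 w2=0 w8=0 w3=0 w0=1 w1=1
t1.Δ0 w5=0 clk=1 w7=0 w4=1 w6=0 w2=0 w8=0 w3=0 w0=1 w1=1
t1.Δ1 w5=0 clk=0 w7=0 w4=1 w6=1 w2=0 w8=0 w3=0 w0=1 w1=1
t1.Δ2 w5=0 clk=0 w7=0 w4=1 w6=1 w2=1 w8=0 w3=0 w0=1 w1=1
t1.Δ3 w5=0 clk=0 w7=0 w4=1 w6=1 w2=1 w8=1 w3=0 w0=1 w1=1
t1.Δ4 w5=0 clk=0 w7=0 w4=1 w6=1 w2=1 w8=1 w3=0 w0=1 w1=0
t1.Δ5 w5=1 clk=0 w7=0 w4=1 w6=1 w2=1 w8=1 w3=0 w0=1 w1=0
t2.Δ0 w5=1 clk=0 w7=0 w4=1 w6=1 w2=1 w8=1 w3=0 w0=1 w1=0
t2.Δ1 w5=1 clk=1 w7=0 w4=1 w6=1 w2=1 w8=1 w3=0 w0=1 w1=0
t2.Δ2 w5=1 clk=1 w7=0 w4=0 w6=1 w2=1 w8=1 w3=0 w0=1 w1=0
t2.Δ3 w5=0 clk=1 w7=0 w4=0 w6=1 w2=0 w8=1 w3=0 w0=1 w1=1
t2.Δ4 w5=1 clk=1 w7=0 w4=0 w6=1 w2=0 w8=0 w3=0 w0=1 w1=1
t2.Δ5 w5=1 clk=1 w7=0 w4=0 w6=1 w2=0 w8=0 w3=0 w0=1 w1=0
t2.Δ6 w5=0 clk=1 w7=0 w4=0 w6=1 w2=0 w8=0 w3=0 w0=1 w1=0
t3.Δ0 w5=0 clk=1 w7=0 w4=0 w6=1 w2=0 w8=0 w3=0 w0=1 w1=0
t3.Δ1 w5=0 clk=0 w7=0 w4=0 w6=0 w2=0 w8=0 w3=0 w0=1 w1=0
t3.Δ2 w5=0 clk=0 w7=0 w4=0 w6=0 w2=1 w8=0 w3=0 w0=1 w1=0
t3.Δ3 w5=0 clk=0 w7=0 w4=0 w6=0 w2=1 w8=1 w3=0 w0=1 w1=0
t3.Δ4 w5=0 clk=0 w7=0 w4=0 w6=0 w2=1 w8=1 w3=0 w0=1 w1=1
t3.Δ5 w5=1 clk=0 w7=0 w4=0 w6=0 w2=1 w8=1 w3=0 w0=1 w1=1
t4.Δ0 w5=1 clk=0 w7=0 w4=0 w6=0 w2=1 w8=1 w3=0 w0=1 w1=1
t4.Δ1 w5=1 clk=1 w7=0 w4=0 w6=0 w2=1 w8=1 w3=0 w0=1 w1=1
t4.Δ2 w5=1 clk=1 w7=0 w4=1 w6=0 w2=1 w8=1 w3=0 w0=1 w1=1
t4.Δ3 w5=0 clk=1 w7=0 w4=1 w6=0 w2=0 w8=1 w3=0 w0=1 w1=0
t4.Δ4 w5=1 clk=1 w7=0 w4=1 w6=0 w2=0 w8=0 w3=0 w0=1 w1=0
t4.Δ5 w5=1 clk=1 w7=0 w4=1 w6=0 w2=0 w8=0 w3=0 w0=1 w1=1
t4.Δ6 w5=0 clk=1 w7=0 w4=1 w6=0 w2=0 w8=0 w3=0 w0=1 w1=1
t5.Δ0 w5=0 clk=1 w7=0 w4=1 w6=0 w2=0 w8=0 w3=0 w0=1 w1=1
t5.Δ1 w5=0 clk=0 w7=0 w4=1 w6=1 w2=0 w8=0 w3=0 w0=1 w1=1
t5.Δ2 w5=0 clk=0 w7=0 w4=1 w6=1 w2=1 w8=0 w3=0 w0=1 w1=1
t5.Δ3 w5=0 clk=0 w7=0 w4=1 w6=1 w2=1 w8=1 w3=0 w0=1 w1=1
t5.Δ4 w5=0 clk=0 w7=0 w4=1 w6=1 w2=1 w8=1 w3=0 w0=1 w1=0
t5.Δ5 w5=1 clk=0 w7=0 w4=1 w6=1 w2=1 w8=1 w3=0 w0=1 w1=0
t6.Δ0 w5=1 clk=0 w7=0 w4=1 w6=1 w2=1 w8=1 w3=0 w0=1 w1=0
t6.Δ1 w5=1 clk=1 w7=0 w4=1 w6=1 w2=1 w8=1 w3=0 w0=1 w1=0
t6.Δ2 w5=1 clk=1 w7=0 w4=0 w6=1 w2=1 w8=1 w3=0 w0=1 w1=0
t6.Δ3 w5=0 clk=1 w7=0 w4=0 w6=1 w2=0 w8=1 w3=0 w0=1 w1=1
t6.Δ4 w5=1 clk=1 w7=0 w4=0 w6=1 w2=0 w8=0 w3=0 w0=1 w1=1
t6.Δ5 w5=1 clk=1 w7=0 w4=0 w6=1 w2=0 w8=0 w3=0 w0=1 w1=0
t6.Δ6 w5=0 clk=1 w7=0 w4=0 w6=1 w2=0 w8=0 w3=0 w0=1 w1=0
t7.Δ0 w5=0 clk=1 w7=0 w4=0 w6=1 w2=0 w8=0 w3=0 w0=1 w1=0
t7.Δ1 w5=0 clk=0 w7=0 w4=0 w6=0 w2=0 w8=0 w3=0 w0=1 w1=0
t7.Δ2 w5=0 clk=0 w7=0 w4=0 w6=0 w2=1 w8=0 w3=0 w0=1 w1=0
t7.Δ3 w5=0 clk=0 w7=0 w4=0 w6=0 w2=1 w8=1 w3=0 w0=1 w1=0
t7.Δ4 w5=0 clk=0 w7=0 w4=0 w6=0 w2=1 w8=1 w3=0 w0=1 w1=1
t7.Δ5 w5=1 clk=0 w7=0 w4=0 w6=0 w2=1 w8=1 w3=0 w0=1 w1=1
t8.Δ0 w5=1 clk=0 w7=0 w4=0 w6=0 w2=1 w8=1 w3=0 w0=1 w1=1
t8.Δ1 w5=1 clk=1 w7=0 w4=0 w6=0 w2=1 w8=1 w3=0 w0=1 w1=1
t8.Δ2 w5=1 clk=1 w7=0 w4=1 w6=0 w2=1 w8=1 w3=0 w0=1 w1=1
t8.Δ3 w5=0 clk=1 w7=0 w4=1 w6=0 w2=0 w8=1 w3=0 w0=1 w1=0
t8.Δ4 w5=1 clk=1 w7=0 w4=1 w6=0 w2=0 w8=0 w3=0 w0=1 w1=0
t8.Δ5 w5=1 clk=1 w7=0 w4=1 w6=0 w2=0 w8=0 w3=0 w0=1 w1=1
t8.Δ6 w5=0 clk=1 w7=0 w4=1 w6=0 w2=0 w8=0 w3=0 w0=1 w1=1
t9.Δ0 w5=0 clk=1 w7=0 w4=1 w6=0 w2=0 w8=0 w3=0 w0=1 w1=1
t9.Δ1 w5=0 clk=0 w7=0 w4=1 w6=1 w2=0 w8=0 w3=0 w0=1 w1=1
t9.Δ2 w5=0 clk=0 w7=0 w4=1 w6=1 w2=1 w8=0 w3=0 w0=1 w1=1
t9.Δ3 w5=0 clk=0 w7=0 w4=1 w6=1 w2=1 w8=1 w3=0 w0=1 w1=1
t9.Δ4 w5=0 clk=0 w7=0 w4=1 w6=1 w2=1 w8=1 w3=0 w0=1 w1=0
t9.Δ5 w5=1 clk=0 w7=0 w4=1 w6=1 w2=1 w8=1 w3=0 w0=1 w1=0
t10.Δ0 w5=1 clk=0 w7=0 w4=1 w6=1 w2=1 w8=1 w3=0 w0=1 w1=0
t10.Δ1 w5=1 clk=1 w7=0 w4=1 w6=1 w2=1 w8=1 w3=0 w0=1 w1=0
t10.Δ2 w5=1 clk=1 w7=0 w4=0 w6=1 w2=1 w8=1 w3=0 w0=1 w1=0
t10.Δ3 w5=0 clk=1 w7=0 w4=0 w6=1 w2=0 w8=1 w3=0 w0=1 w1=1
t10.Δ4 w5=1 clk=1 w7=0 w4=0 w6=1 w2=0 w8=0 w3=0 w0=1 w1=1
t10.Δ5 w5=1 clk=1 w7=0 w4=0 w6=1 w2=0 w8=0 w3=0 w0=1 w1=0
t10.Δ6 w5=0 clk=1 w7=0 w4=0 w6=1 w2=0 w8=0 w3=0 w0=1 w1=0

yes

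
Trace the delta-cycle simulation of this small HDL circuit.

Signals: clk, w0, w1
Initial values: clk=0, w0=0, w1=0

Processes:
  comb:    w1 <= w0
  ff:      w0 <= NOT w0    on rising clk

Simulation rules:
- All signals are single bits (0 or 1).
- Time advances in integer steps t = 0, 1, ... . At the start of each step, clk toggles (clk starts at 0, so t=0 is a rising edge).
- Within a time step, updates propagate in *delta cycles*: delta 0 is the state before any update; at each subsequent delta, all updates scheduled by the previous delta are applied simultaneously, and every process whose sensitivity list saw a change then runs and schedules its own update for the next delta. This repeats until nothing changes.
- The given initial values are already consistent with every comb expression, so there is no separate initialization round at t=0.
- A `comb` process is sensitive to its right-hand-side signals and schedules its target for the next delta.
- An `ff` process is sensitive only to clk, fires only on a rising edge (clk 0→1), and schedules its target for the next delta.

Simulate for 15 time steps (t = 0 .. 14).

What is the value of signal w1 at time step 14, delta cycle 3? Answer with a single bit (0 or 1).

t=0 Δ0: w1=0 clk=0 w0=0
  Δ1: clk:0→1
  Δ2: w0:0→1
  Δ3: w1:0→1
  (3Δ to stable)
t=1 Δ0: w1=1 clk=1 w0=1
  Δ1: clk:1→0
  (1Δ to stable)
t=2 Δ0: w1=1 clk=0 w0=1
  Δ1: clk:0→1
  Δ2: w0:1→0
  Δ3: w1:1→0
  (3Δ to stable)
t=3 Δ0: w1=0 clk=1 w0=0
  Δ1: clk:1→0
  (1Δ to stable)
t=4 Δ0: w1=0 clk=0 w0=0
  Δ1: clk:0→1
  Δ2: w0:0→1
  Δ3: w1:0→1
  (3Δ to stable)
t=5 Δ0: w1=1 clk=1 w0=1
  Δ1: clk:1→0
  (1Δ to stable)
t=6 Δ0: w1=1 clk=0 w0=1
  Δ1: clk:0→1
  Δ2: w0:1→0
  Δ3: w1:1→0
  (3Δ to stable)
t=7 Δ0: w1=0 clk=1 w0=0
  Δ1: clk:1→0
  (1Δ to stable)
t=8 Δ0: w1=0 clk=0 w0=0
  Δ1: clk:0→1
  Δ2: w0:0→1
  Δ3: w1:0→1
  (3Δ to stable)
t=9 Δ0: w1=1 clk=1 w0=1
  Δ1: clk:1→0
  (1Δ to stable)
t=10 Δ0: w1=1 clk=0 w0=1
  Δ1: clk:0→1
  Δ2: w0:1→0
  Δ3: w1:1→0
  (3Δ to stable)
t=11 Δ0: w1=0 clk=1 w0=0
  Δ1: clk:1→0
  (1Δ to stable)
t=12 Δ0: w1=0 clk=0 w0=0
  Δ1: clk:0→1
  Δ2: w0:0→1
  Δ3: w1:0→1
  (3Δ to stable)
t=13 Δ0: w1=1 clk=1 w0=1
  Δ1: clk:1→0
  (1Δ to stable)
t=14 Δ0: w1=1 clk=0 w0=1
  Δ1: clk:0→1
  Δ2: w0:1→0
  Δ3: w1:1→0
  (3Δ to stable)

0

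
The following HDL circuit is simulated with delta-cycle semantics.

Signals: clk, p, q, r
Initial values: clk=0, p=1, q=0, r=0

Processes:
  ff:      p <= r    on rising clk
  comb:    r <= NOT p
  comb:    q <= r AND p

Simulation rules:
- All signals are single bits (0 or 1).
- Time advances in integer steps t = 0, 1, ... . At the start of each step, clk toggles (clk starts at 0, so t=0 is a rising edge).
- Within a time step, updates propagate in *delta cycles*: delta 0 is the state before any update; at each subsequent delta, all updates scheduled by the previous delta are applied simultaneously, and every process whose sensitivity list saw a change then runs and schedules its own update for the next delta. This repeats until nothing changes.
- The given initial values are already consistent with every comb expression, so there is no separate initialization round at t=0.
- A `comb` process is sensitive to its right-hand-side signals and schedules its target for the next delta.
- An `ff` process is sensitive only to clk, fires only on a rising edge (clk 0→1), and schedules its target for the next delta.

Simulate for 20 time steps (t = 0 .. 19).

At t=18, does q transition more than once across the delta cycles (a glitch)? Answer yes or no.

yes

t0.Δ0 clk=0 p=1 q=0 r=0
t0.Δ1 clk=1 p=1 q=0 r=0
t0.Δ2 clk=1 p=0 q=0 r=0
t0.Δ3 clk=1 p=0 q=0 r=1
t1.Δ0 clk=1 p=0 q=0 r=1
t1.Δ1 clk=0 p=0 q=0 r=1
t2.Δ0 clk=0 p=0 q=0 r=1
t2.Δ1 clk=1 p=0 q=0 r=1
t2.Δ2 clk=1 p=1 q=0 r=1
t2.Δ3 clk=1 p=1 q=1 r=0
t2.Δ4 clk=1 p=1 q=0 r=0
t3.Δ0 clk=1 p=1 q=0 r=0
t3.Δ1 clk=0 p=1 q=0 r=0
t4.Δ0 clk=0 p=1 q=0 r=0
t4.Δ1 clk=1 p=1 q=0 r=0
t4.Δ2 clk=1 p=0 q=0 r=0
t4.Δ3 clk=1 p=0 q=0 r=1
t5.Δ0 clk=1 p=0 q=0 r=1
t5.Δ1 clk=0 p=0 q=0 r=1
t6.Δ0 clk=0 p=0 q=0 r=1
t6.Δ1 clk=1 p=0 q=0 r=1
t6.Δ2 clk=1 p=1 q=0 r=1
t6.Δ3 clk=1 p=1 q=1 r=0
t6.Δ4 clk=1 p=1 q=0 r=0
t7.Δ0 clk=1 p=1 q=0 r=0
t7.Δ1 clk=0 p=1 q=0 r=0
t8.Δ0 clk=0 p=1 q=0 r=0
t8.Δ1 clk=1 p=1 q=0 r=0
t8.Δ2 clk=1 p=0 q=0 r=0
t8.Δ3 clk=1 p=0 q=0 r=1
t9.Δ0 clk=1 p=0 q=0 r=1
t9.Δ1 clk=0 p=0 q=0 r=1
t10.Δ0 clk=0 p=0 q=0 r=1
t10.Δ1 clk=1 p=0 q=0 r=1
t10.Δ2 clk=1 p=1 q=0 r=1
t10.Δ3 clk=1 p=1 q=1 r=0
t10.Δ4 clk=1 p=1 q=0 r=0
t11.Δ0 clk=1 p=1 q=0 r=0
t11.Δ1 clk=0 p=1 q=0 r=0
t12.Δ0 clk=0 p=1 q=0 r=0
t12.Δ1 clk=1 p=1 q=0 r=0
t12.Δ2 clk=1 p=0 q=0 r=0
t12.Δ3 clk=1 p=0 q=0 r=1
t13.Δ0 clk=1 p=0 q=0 r=1
t13.Δ1 clk=0 p=0 q=0 r=1
t14.Δ0 clk=0 p=0 q=0 r=1
t14.Δ1 clk=1 p=0 q=0 r=1
t14.Δ2 clk=1 p=1 q=0 r=1
t14.Δ3 clk=1 p=1 q=1 r=0
t14.Δ4 clk=1 p=1 q=0 r=0
t15.Δ0 clk=1 p=1 q=0 r=0
t15.Δ1 clk=0 p=1 q=0 r=0
t16.Δ0 clk=0 p=1 q=0 r=0
t16.Δ1 clk=1 p=1 q=0 r=0
t16.Δ2 clk=1 p=0 q=0 r=0
t16.Δ3 clk=1 p=0 q=0 r=1
t17.Δ0 clk=1 p=0 q=0 r=1
t17.Δ1 clk=0 p=0 q=0 r=1
t18.Δ0 clk=0 p=0 q=0 r=1
t18.Δ1 clk=1 p=0 q=0 r=1
t18.Δ2 clk=1 p=1 q=0 r=1
t18.Δ3 clk=1 p=1 q=1 r=0
t18.Δ4 clk=1 p=1 q=0 r=0
t19.Δ0 clk=1 p=1 q=0 r=0
t19.Δ1 clk=0 p=1 q=0 r=0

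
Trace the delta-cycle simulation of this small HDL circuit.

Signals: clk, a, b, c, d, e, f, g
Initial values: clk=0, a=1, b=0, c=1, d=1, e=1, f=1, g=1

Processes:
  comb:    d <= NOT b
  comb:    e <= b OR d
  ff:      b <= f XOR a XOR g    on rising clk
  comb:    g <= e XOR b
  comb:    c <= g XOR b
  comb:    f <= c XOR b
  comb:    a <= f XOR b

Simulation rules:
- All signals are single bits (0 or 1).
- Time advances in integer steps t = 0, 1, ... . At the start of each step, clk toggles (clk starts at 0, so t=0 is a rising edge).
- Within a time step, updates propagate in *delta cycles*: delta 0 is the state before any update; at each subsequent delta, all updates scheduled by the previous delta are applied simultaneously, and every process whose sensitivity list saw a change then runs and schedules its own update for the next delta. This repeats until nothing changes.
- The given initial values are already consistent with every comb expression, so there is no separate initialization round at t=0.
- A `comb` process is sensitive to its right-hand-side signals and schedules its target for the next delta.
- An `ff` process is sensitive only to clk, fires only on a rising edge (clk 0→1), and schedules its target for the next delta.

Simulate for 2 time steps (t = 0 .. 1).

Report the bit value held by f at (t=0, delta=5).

[bits: b,clk,a,f,e,g,c,d]
t=0: Δ0=00111111 Δ1=01111111 Δ2=11111111 Δ3=11001000 Δ4=11111010 Δ5=11001010 Δ6=11101010 | 6Δ
t=1: Δ0=11101010 Δ1=10101010 | 1Δ

0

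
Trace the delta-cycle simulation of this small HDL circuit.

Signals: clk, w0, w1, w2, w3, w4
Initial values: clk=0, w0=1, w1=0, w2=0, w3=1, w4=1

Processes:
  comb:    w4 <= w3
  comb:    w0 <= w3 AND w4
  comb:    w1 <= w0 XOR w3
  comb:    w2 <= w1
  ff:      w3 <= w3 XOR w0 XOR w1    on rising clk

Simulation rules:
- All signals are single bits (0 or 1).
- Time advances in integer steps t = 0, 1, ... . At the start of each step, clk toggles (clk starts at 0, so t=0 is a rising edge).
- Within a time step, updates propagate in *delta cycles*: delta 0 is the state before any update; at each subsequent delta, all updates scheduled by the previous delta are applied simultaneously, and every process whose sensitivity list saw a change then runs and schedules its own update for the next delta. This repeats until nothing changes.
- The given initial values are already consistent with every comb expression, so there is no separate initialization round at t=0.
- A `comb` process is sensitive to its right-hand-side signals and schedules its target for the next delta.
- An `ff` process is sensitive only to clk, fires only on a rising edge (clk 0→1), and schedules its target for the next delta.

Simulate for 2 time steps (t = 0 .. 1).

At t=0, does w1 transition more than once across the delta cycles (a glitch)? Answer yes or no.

t=0 Δ0: w1=0 clk=0 w0=1 w2=0 w3=1 w4=1
  Δ1: clk:0→1
  Δ2: w3:1→0
  Δ3: w1:0→1, w0:1→0, w4:1→0
  Δ4: w1:1→0, w2:0→1
  Δ5: w2:1→0
  (5Δ to stable)
t=1 Δ0: w1=0 clk=1 w0=0 w2=0 w3=0 w4=0
  Δ1: clk:1→0
  (1Δ to stable)

yes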